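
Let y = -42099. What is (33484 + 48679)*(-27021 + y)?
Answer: -5679106560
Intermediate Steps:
(33484 + 48679)*(-27021 + y) = (33484 + 48679)*(-27021 - 42099) = 82163*(-69120) = -5679106560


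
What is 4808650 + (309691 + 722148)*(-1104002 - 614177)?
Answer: -1772879292531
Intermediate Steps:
4808650 + (309691 + 722148)*(-1104002 - 614177) = 4808650 + 1031839*(-1718179) = 4808650 - 1772884101181 = -1772879292531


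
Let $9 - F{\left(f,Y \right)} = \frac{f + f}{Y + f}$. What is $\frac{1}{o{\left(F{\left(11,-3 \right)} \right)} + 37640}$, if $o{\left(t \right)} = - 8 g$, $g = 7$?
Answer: $\frac{1}{37584} \approx 2.6607 \cdot 10^{-5}$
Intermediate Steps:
$F{\left(f,Y \right)} = 9 - \frac{2 f}{Y + f}$ ($F{\left(f,Y \right)} = 9 - \frac{f + f}{Y + f} = 9 - \frac{2 f}{Y + f}$)
$o{\left(t \right)} = -56$ ($o{\left(t \right)} = \left(-8\right) 7 = -56$)
$\frac{1}{o{\left(F{\left(11,-3 \right)} \right)} + 37640} = \frac{1}{-56 + 37640} = \frac{1}{37584}$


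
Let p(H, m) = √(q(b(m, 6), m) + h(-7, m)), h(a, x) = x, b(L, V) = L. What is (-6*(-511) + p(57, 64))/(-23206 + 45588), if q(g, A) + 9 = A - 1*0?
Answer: 1533/11191 + √119/22382 ≈ 0.13747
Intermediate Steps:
q(g, A) = -9 + A (q(g, A) = -9 + (A - 1*0) = -9 + (A + 0) = -9 + A)
p(H, m) = √(-9 + 2*m) (p(H, m) = √((-9 + m) + m) = √(-9 + 2*m))
(-6*(-511) + p(57, 64))/(-23206 + 45588) = (-6*(-511) + √(-9 + 2*64))/(-23206 + 45588) = (3066 + √(-9 + 128))/22382 = (3066 + √119)*(1/22382) = 1533/11191 + √119/22382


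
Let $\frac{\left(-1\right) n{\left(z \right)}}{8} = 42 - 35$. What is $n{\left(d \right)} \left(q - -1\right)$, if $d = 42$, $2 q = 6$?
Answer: $-224$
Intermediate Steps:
$q = 3$ ($q = \frac{1}{2} \cdot 6 = 3$)
$n{\left(z \right)} = -56$ ($n{\left(z \right)} = - 8 \left(42 - 35\right) = \left(-8\right) 7 = -56$)
$n{\left(d \right)} \left(q - -1\right) = - 56 \left(3 - -1\right) = - 56 \left(3 + 1\right) = \left(-56\right) 4 = -224$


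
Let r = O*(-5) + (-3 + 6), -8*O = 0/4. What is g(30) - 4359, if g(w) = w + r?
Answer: -4326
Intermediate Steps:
O = 0 (O = -0/4 = -1/8*0 = 0)
r = 3 (r = 0*(-5) + (-3 + 6) = 0 + 3 = 3)
g(w) = 3 + w (g(w) = w + 3 = 3 + w)
g(30) - 4359 = (3 + 30) - 4359 = 33 - 4359 = -4326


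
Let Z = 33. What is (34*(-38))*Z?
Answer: -42636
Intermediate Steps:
(34*(-38))*Z = (34*(-38))*33 = -1292*33 = -42636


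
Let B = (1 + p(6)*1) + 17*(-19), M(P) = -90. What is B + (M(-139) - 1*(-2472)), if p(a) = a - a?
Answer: 2060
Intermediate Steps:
p(a) = 0
B = -322 (B = (1 + 0*1) + 17*(-19) = (1 + 0) - 323 = 1 - 323 = -322)
B + (M(-139) - 1*(-2472)) = -322 + (-90 - 1*(-2472)) = -322 + (-90 + 2472) = -322 + 2382 = 2060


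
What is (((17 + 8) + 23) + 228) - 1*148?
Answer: 128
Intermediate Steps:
(((17 + 8) + 23) + 228) - 1*148 = ((25 + 23) + 228) - 148 = (48 + 228) - 148 = 276 - 148 = 128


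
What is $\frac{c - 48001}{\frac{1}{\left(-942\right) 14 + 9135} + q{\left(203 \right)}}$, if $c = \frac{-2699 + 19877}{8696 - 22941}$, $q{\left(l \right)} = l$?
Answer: $- \frac{395915233917}{1674312530} \approx -236.46$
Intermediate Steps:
$c = - \frac{2454}{2035}$ ($c = \frac{17178}{-14245} = 17178 \left(- \frac{1}{14245}\right) = - \frac{2454}{2035} \approx -1.2059$)
$\frac{c - 48001}{\frac{1}{\left(-942\right) 14 + 9135} + q{\left(203 \right)}} = \frac{- \frac{2454}{2035} - 48001}{\frac{1}{\left(-942\right) 14 + 9135} + 203} = - \frac{97684489}{2035 \left(\frac{1}{-13188 + 9135} + 203\right)} = - \frac{97684489}{2035 \left(\frac{1}{-4053} + 203\right)} = - \frac{97684489}{2035 \left(- \frac{1}{4053} + 203\right)} = - \frac{97684489}{2035 \cdot \frac{822758}{4053}} = \left(- \frac{97684489}{2035}\right) \frac{4053}{822758} = - \frac{395915233917}{1674312530}$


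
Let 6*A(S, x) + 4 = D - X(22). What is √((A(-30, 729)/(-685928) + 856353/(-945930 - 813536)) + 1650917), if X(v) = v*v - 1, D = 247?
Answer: √37571969251151283147080513854/150858374306 ≈ 1284.9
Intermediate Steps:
X(v) = -1 + v² (X(v) = v² - 1 = -1 + v²)
A(S, x) = -40 (A(S, x) = -⅔ + (247 - (-1 + 22²))/6 = -⅔ + (247 - (-1 + 484))/6 = -⅔ + (247 - 1*483)/6 = -⅔ + (247 - 483)/6 = -⅔ + (⅙)*(-236) = -⅔ - 118/3 = -40)
√((A(-30, 729)/(-685928) + 856353/(-945930 - 813536)) + 1650917) = √((-40/(-685928) + 856353/(-945930 - 813536)) + 1650917) = √((-40*(-1/685928) + 856353/(-1759466)) + 1650917) = √((5/85741 + 856353*(-1/1759466)) + 1650917) = √((5/85741 - 856353/1759466) + 1650917) = √(-73415765243/150858374306 + 1650917) = √(249054581318373359/150858374306) = √37571969251151283147080513854/150858374306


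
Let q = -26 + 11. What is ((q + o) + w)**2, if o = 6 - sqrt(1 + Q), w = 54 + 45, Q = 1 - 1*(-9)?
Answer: (90 - sqrt(11))**2 ≈ 7514.0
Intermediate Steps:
Q = 10 (Q = 1 + 9 = 10)
w = 99
q = -15
o = 6 - sqrt(11) (o = 6 - sqrt(1 + 10) = 6 - sqrt(11) ≈ 2.6834)
((q + o) + w)**2 = ((-15 + (6 - sqrt(11))) + 99)**2 = ((-9 - sqrt(11)) + 99)**2 = (90 - sqrt(11))**2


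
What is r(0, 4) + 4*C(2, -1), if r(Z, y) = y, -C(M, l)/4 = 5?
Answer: -76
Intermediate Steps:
C(M, l) = -20 (C(M, l) = -4*5 = -20)
r(0, 4) + 4*C(2, -1) = 4 + 4*(-20) = 4 - 80 = -76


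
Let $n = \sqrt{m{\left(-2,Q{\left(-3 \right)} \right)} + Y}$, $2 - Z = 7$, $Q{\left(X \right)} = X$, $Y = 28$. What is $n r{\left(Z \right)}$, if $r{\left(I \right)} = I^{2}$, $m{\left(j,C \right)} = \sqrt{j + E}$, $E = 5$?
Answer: $25 \sqrt{28 + \sqrt{3}} \approx 136.32$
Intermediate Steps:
$m{\left(j,C \right)} = \sqrt{5 + j}$ ($m{\left(j,C \right)} = \sqrt{j + 5} = \sqrt{5 + j}$)
$Z = -5$ ($Z = 2 - 7 = -5$)
$n = \sqrt{28 + \sqrt{3}}$ ($n = \sqrt{\sqrt{5 - 2} + 28} = \sqrt{\sqrt{3} + 28} = \sqrt{28 + \sqrt{3}} \approx 5.4527$)
$n r{\left(Z \right)} = \sqrt{28 + \sqrt{3}} \left(-5\right)^{2} = \sqrt{28 + \sqrt{3}} \cdot 25 = 25 \sqrt{28 + \sqrt{3}}$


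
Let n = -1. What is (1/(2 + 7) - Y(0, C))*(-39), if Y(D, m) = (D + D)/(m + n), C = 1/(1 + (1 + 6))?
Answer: -13/3 ≈ -4.3333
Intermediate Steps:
C = ⅛ (C = 1/(1 + 7) = 1/8 = ⅛ ≈ 0.12500)
Y(D, m) = 2*D/(-1 + m) (Y(D, m) = (D + D)/(m - 1) = (2*D)/(-1 + m) = 2*D/(-1 + m))
(1/(2 + 7) - Y(0, C))*(-39) = (1/(2 + 7) - 2*0/(-1 + ⅛))*(-39) = (1/9 - 2*0/(-7/8))*(-39) = (⅑ - 2*0*(-8)/7)*(-39) = (⅑ - 1*0)*(-39) = (⅑ + 0)*(-39) = (⅑)*(-39) = -13/3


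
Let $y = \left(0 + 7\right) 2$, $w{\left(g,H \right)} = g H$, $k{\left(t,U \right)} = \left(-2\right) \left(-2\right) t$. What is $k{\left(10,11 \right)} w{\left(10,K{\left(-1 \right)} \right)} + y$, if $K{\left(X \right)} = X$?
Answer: $-386$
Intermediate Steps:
$k{\left(t,U \right)} = 4 t$
$w{\left(g,H \right)} = H g$
$y = 14$ ($y = 7 \cdot 2 = 14$)
$k{\left(10,11 \right)} w{\left(10,K{\left(-1 \right)} \right)} + y = 4 \cdot 10 \left(\left(-1\right) 10\right) + 14 = 40 \left(-10\right) + 14 = -400 + 14 = -386$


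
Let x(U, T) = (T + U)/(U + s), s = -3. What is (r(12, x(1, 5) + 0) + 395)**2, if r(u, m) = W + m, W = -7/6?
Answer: 5499025/36 ≈ 1.5275e+5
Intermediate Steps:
x(U, T) = (T + U)/(-3 + U) (x(U, T) = (T + U)/(U - 3) = (T + U)/(-3 + U))
W = -7/6 (W = -7*1/6 = -7/6 ≈ -1.1667)
r(u, m) = -7/6 + m
(r(12, x(1, 5) + 0) + 395)**2 = ((-7/6 + ((5 + 1)/(-3 + 1) + 0)) + 395)**2 = ((-7/6 + (6/(-2) + 0)) + 395)**2 = ((-7/6 + (-1/2*6 + 0)) + 395)**2 = ((-7/6 + (-3 + 0)) + 395)**2 = ((-7/6 - 3) + 395)**2 = (-25/6 + 395)**2 = (2345/6)**2 = 5499025/36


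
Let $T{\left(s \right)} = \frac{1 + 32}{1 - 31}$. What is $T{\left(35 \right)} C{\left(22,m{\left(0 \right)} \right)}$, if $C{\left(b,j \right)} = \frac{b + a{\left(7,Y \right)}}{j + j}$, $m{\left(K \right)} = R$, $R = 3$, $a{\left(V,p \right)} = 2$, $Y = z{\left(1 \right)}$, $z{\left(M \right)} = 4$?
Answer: $- \frac{22}{5} \approx -4.4$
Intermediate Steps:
$Y = 4$
$m{\left(K \right)} = 3$
$T{\left(s \right)} = - \frac{11}{10}$ ($T{\left(s \right)} = \frac{33}{-30} = 33 \left(- \frac{1}{30}\right) = - \frac{11}{10}$)
$C{\left(b,j \right)} = \frac{2 + b}{2 j}$ ($C{\left(b,j \right)} = \frac{b + 2}{j + j} = \frac{2 + b}{2 j}$)
$T{\left(35 \right)} C{\left(22,m{\left(0 \right)} \right)} = - \frac{11 \frac{2 + 22}{2 \cdot 3}}{10} = - \frac{11 \cdot \frac{1}{2} \cdot \frac{1}{3} \cdot 24}{10} = \left(- \frac{11}{10}\right) 4 = - \frac{22}{5}$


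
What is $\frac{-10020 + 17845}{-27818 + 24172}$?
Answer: $- \frac{7825}{3646} \approx -2.1462$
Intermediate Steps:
$\frac{-10020 + 17845}{-27818 + 24172} = \frac{7825}{-3646} = 7825 \left(- \frac{1}{3646}\right) = - \frac{7825}{3646}$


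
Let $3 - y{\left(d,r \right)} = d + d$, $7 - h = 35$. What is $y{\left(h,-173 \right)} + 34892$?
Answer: $34951$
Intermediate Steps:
$h = -28$ ($h = 7 - 35 = -28$)
$y{\left(d,r \right)} = 3 - 2 d$ ($y{\left(d,r \right)} = 3 - \left(d + d\right) = 3 - 2 d$)
$y{\left(h,-173 \right)} + 34892 = \left(3 - -56\right) + 34892 = \left(3 + 56\right) + 34892 = 59 + 34892 = 34951$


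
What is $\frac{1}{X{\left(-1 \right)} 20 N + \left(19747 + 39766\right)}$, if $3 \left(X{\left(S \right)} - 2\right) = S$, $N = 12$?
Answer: $\frac{1}{59913} \approx 1.6691 \cdot 10^{-5}$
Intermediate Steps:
$X{\left(S \right)} = 2 + \frac{S}{3}$
$\frac{1}{X{\left(-1 \right)} 20 N + \left(19747 + 39766\right)} = \frac{1}{\left(2 + \frac{1}{3} \left(-1\right)\right) 20 \cdot 12 + \left(19747 + 39766\right)} = \frac{1}{\left(2 - \frac{1}{3}\right) 20 \cdot 12 + 59513} = \frac{1}{\frac{5}{3} \cdot 20 \cdot 12 + 59513} = \frac{1}{\frac{100}{3} \cdot 12 + 59513} = \frac{1}{400 + 59513} = \frac{1}{59913}$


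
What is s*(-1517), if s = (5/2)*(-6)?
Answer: 22755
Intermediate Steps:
s = -15 (s = (5*(½))*(-6) = (5/2)*(-6) = -15)
s*(-1517) = -15*(-1517) = 22755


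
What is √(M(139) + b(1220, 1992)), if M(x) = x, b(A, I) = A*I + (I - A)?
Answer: √2431151 ≈ 1559.2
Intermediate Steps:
b(A, I) = I - A + A*I
√(M(139) + b(1220, 1992)) = √(139 + (1992 - 1*1220 + 1220*1992)) = √(139 + (1992 - 1220 + 2430240)) = √(139 + 2431012) = √2431151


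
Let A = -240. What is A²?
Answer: 57600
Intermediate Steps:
A² = (-240)² = 57600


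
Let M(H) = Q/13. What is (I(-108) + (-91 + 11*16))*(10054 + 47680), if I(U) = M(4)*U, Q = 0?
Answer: 4907390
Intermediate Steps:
M(H) = 0 (M(H) = 0/13 = 0*(1/13) = 0)
I(U) = 0 (I(U) = 0*U = 0)
(I(-108) + (-91 + 11*16))*(10054 + 47680) = (0 + (-91 + 11*16))*(10054 + 47680) = (0 + (-91 + 176))*57734 = (0 + 85)*57734 = 85*57734 = 4907390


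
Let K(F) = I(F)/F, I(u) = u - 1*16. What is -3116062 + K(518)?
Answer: -807059807/259 ≈ -3.1161e+6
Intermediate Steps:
I(u) = -16 + u (I(u) = u - 16 = -16 + u)
K(F) = (-16 + F)/F
-3116062 + K(518) = -3116062 + (-16 + 518)/518 = -3116062 + (1/518)*502 = -3116062 + 251/259 = -807059807/259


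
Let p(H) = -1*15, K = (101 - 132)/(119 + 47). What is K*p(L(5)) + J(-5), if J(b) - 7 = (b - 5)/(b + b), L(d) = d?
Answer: 1793/166 ≈ 10.801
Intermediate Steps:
K = -31/166 ≈ -0.18675
J(b) = 7 + (-5 + b)/(2*b) (J(b) = 7 + (b - 5)/(b + b) = 7 + (-5 + b)/((2*b)) = 7 + (-5 + b)*(1/(2*b)) = 7 + (-5 + b)/(2*b))
p(H) = -15
K*p(L(5)) + J(-5) = -31/166*(-15) + (5/2)*(-1 + 3*(-5))/(-5) = 465/166 + (5/2)*(-1/5)*(-1 - 15) = 465/166 + (5/2)*(-1/5)*(-16) = 465/166 + 8 = 1793/166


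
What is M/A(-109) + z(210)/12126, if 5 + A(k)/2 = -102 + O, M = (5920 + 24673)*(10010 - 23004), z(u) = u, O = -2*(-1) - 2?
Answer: 401699462886/216247 ≈ 1.8576e+6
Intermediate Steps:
O = 0 (O = 2 - 2 = 0)
M = -397525442 (M = 30593*(-12994) = -397525442)
A(k) = -214 (A(k) = -10 + 2*(-102 + 0) = -10 + 2*(-102) = -10 - 204 = -214)
M/A(-109) + z(210)/12126 = -397525442/(-214) + 210/12126 = -397525442*(-1/214) + 210*(1/12126) = 198762721/107 + 35/2021 = 401699462886/216247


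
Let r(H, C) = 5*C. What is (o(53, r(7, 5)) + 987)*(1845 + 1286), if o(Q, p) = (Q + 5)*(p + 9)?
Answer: 9264629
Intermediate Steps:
o(Q, p) = (5 + Q)*(9 + p)
(o(53, r(7, 5)) + 987)*(1845 + 1286) = ((45 + 5*(5*5) + 9*53 + 53*(5*5)) + 987)*(1845 + 1286) = ((45 + 5*25 + 477 + 53*25) + 987)*3131 = ((45 + 125 + 477 + 1325) + 987)*3131 = (1972 + 987)*3131 = 2959*3131 = 9264629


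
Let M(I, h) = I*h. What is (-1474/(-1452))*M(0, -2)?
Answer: 0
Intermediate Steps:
(-1474/(-1452))*M(0, -2) = (-1474/(-1452))*(0*(-2)) = -1474*(-1/1452)*0 = (67/66)*0 = 0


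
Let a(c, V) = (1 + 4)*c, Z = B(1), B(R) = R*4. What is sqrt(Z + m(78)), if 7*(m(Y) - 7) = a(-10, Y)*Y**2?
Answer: I*sqrt(2128861)/7 ≈ 208.44*I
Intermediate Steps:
B(R) = 4*R
Z = 4 (Z = 4*1 = 4)
a(c, V) = 5*c
m(Y) = 7 - 50*Y**2/7 (m(Y) = 7 + ((5*(-10))*Y**2)/7 = 7 + (-50*Y**2)/7 = 7 - 50*Y**2/7)
sqrt(Z + m(78)) = sqrt(4 + (7 - 50/7*78**2)) = sqrt(4 + (7 - 50/7*6084)) = sqrt(4 + (7 - 304200/7)) = sqrt(4 - 304151/7) = sqrt(-304123/7) = I*sqrt(2128861)/7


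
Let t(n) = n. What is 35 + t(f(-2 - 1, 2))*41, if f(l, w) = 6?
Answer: 281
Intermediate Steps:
35 + t(f(-2 - 1, 2))*41 = 35 + 6*41 = 35 + 246 = 281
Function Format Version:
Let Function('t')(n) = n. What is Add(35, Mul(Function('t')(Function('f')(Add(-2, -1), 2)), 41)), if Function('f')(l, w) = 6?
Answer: 281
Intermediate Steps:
Add(35, Mul(Function('t')(Function('f')(Add(-2, -1), 2)), 41)) = Add(35, Mul(6, 41)) = Add(35, 246) = 281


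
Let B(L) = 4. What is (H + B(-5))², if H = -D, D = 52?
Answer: 2304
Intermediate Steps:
H = -52 (H = -1*52 = -52)
(H + B(-5))² = (-52 + 4)² = (-48)² = 2304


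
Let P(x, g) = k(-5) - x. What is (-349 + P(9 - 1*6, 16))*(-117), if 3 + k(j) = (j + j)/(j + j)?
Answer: 41418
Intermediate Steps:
k(j) = -2 (k(j) = -3 + (j + j)/(j + j) = -3 + (2*j)/((2*j)) = -3 + (2*j)*(1/(2*j)) = -3 + 1 = -2)
P(x, g) = -2 - x
(-349 + P(9 - 1*6, 16))*(-117) = (-349 + (-2 - (9 - 1*6)))*(-117) = (-349 + (-2 - (9 - 6)))*(-117) = (-349 + (-2 - 1*3))*(-117) = (-349 + (-2 - 3))*(-117) = (-349 - 5)*(-117) = -354*(-117) = 41418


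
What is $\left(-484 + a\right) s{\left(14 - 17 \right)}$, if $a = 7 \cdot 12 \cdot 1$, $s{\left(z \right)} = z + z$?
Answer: $2400$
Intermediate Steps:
$s{\left(z \right)} = 2 z$
$a = 84$ ($a = 84 \cdot 1 = 84$)
$\left(-484 + a\right) s{\left(14 - 17 \right)} = \left(-484 + 84\right) 2 \left(14 - 17\right) = - 400 \cdot 2 \left(-3\right) = \left(-400\right) \left(-6\right) = 2400$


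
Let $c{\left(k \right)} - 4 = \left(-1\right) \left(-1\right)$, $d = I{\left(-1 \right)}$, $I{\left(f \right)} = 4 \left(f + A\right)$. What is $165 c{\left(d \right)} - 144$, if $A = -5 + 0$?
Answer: $681$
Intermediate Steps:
$A = -5$
$I{\left(f \right)} = -20 + 4 f$ ($I{\left(f \right)} = 4 \left(f - 5\right) = 4 \left(-5 + f\right) = -20 + 4 f$)
$d = -24$ ($d = -20 + 4 \left(-1\right) = -20 - 4 = -24$)
$c{\left(k \right)} = 5$ ($c{\left(k \right)} = 4 - -1 = 4 + 1 = 5$)
$165 c{\left(d \right)} - 144 = 165 \cdot 5 - 144 = 825 - 144 = 681$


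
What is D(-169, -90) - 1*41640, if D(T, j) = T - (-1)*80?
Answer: -41729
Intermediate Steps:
D(T, j) = 80 + T (D(T, j) = T - 1*(-80) = T + 80 = 80 + T)
D(-169, -90) - 1*41640 = (80 - 169) - 1*41640 = -89 - 41640 = -41729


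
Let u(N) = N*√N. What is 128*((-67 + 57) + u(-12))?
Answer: -1280 - 3072*I*√3 ≈ -1280.0 - 5320.9*I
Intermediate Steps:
u(N) = N^(3/2)
128*((-67 + 57) + u(-12)) = 128*((-67 + 57) + (-12)^(3/2)) = 128*(-10 - 24*I*√3) = -1280 - 3072*I*√3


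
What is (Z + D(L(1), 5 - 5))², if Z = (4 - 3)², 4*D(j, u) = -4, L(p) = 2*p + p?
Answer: 0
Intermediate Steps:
L(p) = 3*p
D(j, u) = -1 (D(j, u) = (¼)*(-4) = -1)
Z = 1 (Z = 1² = 1)
(Z + D(L(1), 5 - 5))² = (1 - 1)² = 0² = 0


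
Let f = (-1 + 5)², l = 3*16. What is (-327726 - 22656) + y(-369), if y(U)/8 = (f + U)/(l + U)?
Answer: -112469798/321 ≈ -3.5037e+5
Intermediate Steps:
l = 48
f = 16 (f = 4² = 16)
y(U) = 8*(16 + U)/(48 + U) (y(U) = 8*((16 + U)/(48 + U)) = 8*(16 + U)/(48 + U))
(-327726 - 22656) + y(-369) = (-327726 - 22656) + 8*(16 - 369)/(48 - 369) = -350382 + 8*(-353)/(-321) = -350382 + 8*(-1/321)*(-353) = -350382 + 2824/321 = -112469798/321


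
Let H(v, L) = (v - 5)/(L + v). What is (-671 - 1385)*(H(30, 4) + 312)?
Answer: -10930724/17 ≈ -6.4298e+5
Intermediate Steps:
H(v, L) = (-5 + v)/(L + v)
(-671 - 1385)*(H(30, 4) + 312) = (-671 - 1385)*((-5 + 30)/(4 + 30) + 312) = -2056*(25/34 + 312) = -2056*10633/34 = -10930724/17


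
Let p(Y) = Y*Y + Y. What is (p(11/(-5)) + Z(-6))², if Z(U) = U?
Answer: 7056/625 ≈ 11.290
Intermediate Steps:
p(Y) = Y + Y² (p(Y) = Y² + Y = Y + Y²)
(p(11/(-5)) + Z(-6))² = ((11/(-5))*(1 + 11/(-5)) - 6)² = ((11*(-⅕))*(1 + 11*(-⅕)) - 6)² = (-11*(1 - 11/5)/5 - 6)² = (-11/5*(-6/5) - 6)² = (66/25 - 6)² = (-84/25)² = 7056/625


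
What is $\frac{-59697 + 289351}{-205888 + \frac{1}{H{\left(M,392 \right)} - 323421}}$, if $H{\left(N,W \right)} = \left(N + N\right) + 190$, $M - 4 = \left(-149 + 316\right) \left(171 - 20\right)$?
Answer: $- \frac{62647085006}{56163981633} \approx -1.1154$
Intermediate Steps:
$M = 25221$ ($M = 4 + \left(-149 + 316\right) \left(171 - 20\right) = 4 + 167 \cdot 151 = 4 + 25217 = 25221$)
$H{\left(N,W \right)} = 190 + 2 N$ ($H{\left(N,W \right)} = 2 N + 190 = 190 + 2 N$)
$\frac{-59697 + 289351}{-205888 + \frac{1}{H{\left(M,392 \right)} - 323421}} = \frac{-59697 + 289351}{-205888 + \frac{1}{\left(190 + 2 \cdot 25221\right) - 323421}} = \frac{229654}{-205888 + \frac{1}{\left(190 + 50442\right) - 323421}} = \frac{229654}{-205888 + \frac{1}{50632 - 323421}} = \frac{229654}{-205888 + \frac{1}{-272789}} = \frac{229654}{-205888 - \frac{1}{272789}} = \frac{229654}{- \frac{56163981633}{272789}} = 229654 \left(- \frac{272789}{56163981633}\right) = - \frac{62647085006}{56163981633}$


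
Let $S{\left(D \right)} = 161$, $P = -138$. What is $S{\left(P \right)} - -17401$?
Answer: $17562$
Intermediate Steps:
$S{\left(P \right)} - -17401 = 161 - -17401 = 161 + 17401 = 17562$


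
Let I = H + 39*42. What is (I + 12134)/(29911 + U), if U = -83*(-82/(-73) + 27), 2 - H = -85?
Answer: 1011707/2013104 ≈ 0.50256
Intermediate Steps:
H = 87 (H = 2 - 1*(-85) = 2 + 85 = 87)
I = 1725 (I = 87 + 39*42 = 87 + 1638 = 1725)
U = -170399/73 (U = -83*(-82*(-1/73) + 27) = -83*(82/73 + 27) = -83*2053/73 = -170399/73 ≈ -2334.2)
(I + 12134)/(29911 + U) = (1725 + 12134)/(29911 - 170399/73) = 13859/(2013104/73) = 13859*(73/2013104) = 1011707/2013104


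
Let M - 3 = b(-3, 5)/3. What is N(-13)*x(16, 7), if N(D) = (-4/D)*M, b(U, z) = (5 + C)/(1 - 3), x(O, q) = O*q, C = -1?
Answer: 3136/39 ≈ 80.410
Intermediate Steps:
b(U, z) = -2 (b(U, z) = (5 - 1)/(1 - 3) = 4/(-2) = 4*(-1/2) = -2)
M = 7/3 (M = 3 - 2/3 = 7/3 ≈ 2.3333)
N(D) = -28/(3*D) (N(D) = -4/D*(7/3) = -28/(3*D))
N(-13)*x(16, 7) = (-28/3/(-13))*(16*7) = -28/3*(-1/13)*112 = (28/39)*112 = 3136/39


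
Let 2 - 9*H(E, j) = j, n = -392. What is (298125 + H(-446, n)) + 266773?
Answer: 5084476/9 ≈ 5.6494e+5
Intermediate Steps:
H(E, j) = 2/9 - j/9
(298125 + H(-446, n)) + 266773 = (298125 + (2/9 - ⅑*(-392))) + 266773 = (298125 + (2/9 + 392/9)) + 266773 = (298125 + 394/9) + 266773 = 2683519/9 + 266773 = 5084476/9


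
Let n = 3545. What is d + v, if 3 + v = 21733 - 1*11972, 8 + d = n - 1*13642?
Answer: -347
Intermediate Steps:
d = -10105 (d = -8 + (3545 - 1*13642) = -8 + (3545 - 13642) = -8 - 10097 = -10105)
v = 9758 (v = -3 + (21733 - 1*11972) = -3 + (21733 - 11972) = -3 + 9761 = 9758)
d + v = -10105 + 9758 = -347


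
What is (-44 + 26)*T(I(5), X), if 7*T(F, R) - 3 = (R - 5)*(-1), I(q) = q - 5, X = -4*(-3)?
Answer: 72/7 ≈ 10.286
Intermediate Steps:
X = 12
I(q) = -5 + q
T(F, R) = 8/7 - R/7 (T(F, R) = 3/7 + ((R - 5)*(-1))/7 = 3/7 + ((-5 + R)*(-1))/7 = 3/7 + (5 - R)/7 = 3/7 + (5/7 - R/7) = 8/7 - R/7)
(-44 + 26)*T(I(5), X) = (-44 + 26)*(8/7 - ⅐*12) = -18*(8/7 - 12/7) = -18*(-4/7) = 72/7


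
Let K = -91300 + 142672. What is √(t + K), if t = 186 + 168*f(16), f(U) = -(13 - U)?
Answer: √52062 ≈ 228.17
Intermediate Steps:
K = 51372
f(U) = -13 + U
t = 690 (t = 186 + 168*(-13 + 16) = 186 + 168*3 = 186 + 504 = 690)
√(t + K) = √(690 + 51372) = √52062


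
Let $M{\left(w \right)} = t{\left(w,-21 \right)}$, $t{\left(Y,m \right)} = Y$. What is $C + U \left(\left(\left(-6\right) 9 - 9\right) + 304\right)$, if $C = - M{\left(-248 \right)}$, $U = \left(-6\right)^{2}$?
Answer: $8924$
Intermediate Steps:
$M{\left(w \right)} = w$
$U = 36$
$C = 248$ ($C = \left(-1\right) \left(-248\right) = 248$)
$C + U \left(\left(\left(-6\right) 9 - 9\right) + 304\right) = 248 + 36 \left(\left(\left(-6\right) 9 - 9\right) + 304\right) = 248 + 36 \left(\left(-54 - 9\right) + 304\right) = 248 + 36 \left(-63 + 304\right) = 248 + 36 \cdot 241 = 248 + 8676 = 8924$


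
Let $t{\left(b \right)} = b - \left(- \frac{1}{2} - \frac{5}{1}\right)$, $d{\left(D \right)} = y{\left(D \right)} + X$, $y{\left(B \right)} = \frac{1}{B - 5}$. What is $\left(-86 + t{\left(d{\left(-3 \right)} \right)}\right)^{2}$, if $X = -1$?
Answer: $\frac{426409}{64} \approx 6662.6$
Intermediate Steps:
$y{\left(B \right)} = \frac{1}{-5 + B}$
$d{\left(D \right)} = -1 + \frac{1}{-5 + D}$ ($d{\left(D \right)} = \frac{1}{-5 + D} - 1 = -1 + \frac{1}{-5 + D}$)
$t{\left(b \right)} = \frac{11}{2} + b$ ($t{\left(b \right)} = b - \left(\left(-1\right) \frac{1}{2} - 5\right) = b - \left(- \frac{1}{2} - 5\right) = b - - \frac{11}{2} = b + \frac{11}{2} = \frac{11}{2} + b$)
$\left(-86 + t{\left(d{\left(-3 \right)} \right)}\right)^{2} = \left(-86 + \left(\frac{11}{2} + \frac{6 - -3}{-5 - 3}\right)\right)^{2} = \left(-86 + \left(\frac{11}{2} + \frac{6 + 3}{-8}\right)\right)^{2} = \left(-86 + \left(\frac{11}{2} - \frac{9}{8}\right)\right)^{2} = \left(-86 + \frac{35}{8}\right)^{2} = \left(- \frac{653}{8}\right)^{2} = \frac{426409}{64}$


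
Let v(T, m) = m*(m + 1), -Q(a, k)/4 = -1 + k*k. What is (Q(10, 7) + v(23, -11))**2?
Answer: 6724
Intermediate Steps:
Q(a, k) = 4 - 4*k**2 (Q(a, k) = -4*(-1 + k*k) = -4*(-1 + k**2) = 4 - 4*k**2)
v(T, m) = m*(1 + m)
(Q(10, 7) + v(23, -11))**2 = ((4 - 4*7**2) - 11*(1 - 11))**2 = ((4 - 4*49) - 11*(-10))**2 = ((4 - 196) + 110)**2 = (-192 + 110)**2 = (-82)**2 = 6724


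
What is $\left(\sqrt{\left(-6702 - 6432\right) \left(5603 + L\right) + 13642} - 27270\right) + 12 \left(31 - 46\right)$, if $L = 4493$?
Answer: $-27450 + i \sqrt{132587222} \approx -27450.0 + 11515.0 i$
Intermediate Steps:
$\left(\sqrt{\left(-6702 - 6432\right) \left(5603 + L\right) + 13642} - 27270\right) + 12 \left(31 - 46\right) = \left(\sqrt{\left(-6702 - 6432\right) \left(5603 + 4493\right) + 13642} - 27270\right) + 12 \left(31 - 46\right) = \left(\sqrt{\left(-13134\right) 10096 + 13642} - 27270\right) + 12 \left(-15\right) = \left(\sqrt{-132600864 + 13642} - 27270\right) - 180 = \left(\sqrt{-132587222} - 27270\right) - 180 = \left(i \sqrt{132587222} - 27270\right) - 180 = \left(-27270 + i \sqrt{132587222}\right) - 180 = -27450 + i \sqrt{132587222}$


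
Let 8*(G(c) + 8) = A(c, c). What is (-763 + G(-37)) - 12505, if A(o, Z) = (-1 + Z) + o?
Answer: -106283/8 ≈ -13285.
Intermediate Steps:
A(o, Z) = -1 + Z + o
G(c) = -65/8 + c/4 (G(c) = -8 + (-1 + c + c)/8 = -8 + (-1 + 2*c)/8 = -8 + (-⅛ + c/4) = -65/8 + c/4)
(-763 + G(-37)) - 12505 = (-763 + (-65/8 + (¼)*(-37))) - 12505 = (-763 + (-65/8 - 37/4)) - 12505 = (-763 - 139/8) - 12505 = -6243/8 - 12505 = -106283/8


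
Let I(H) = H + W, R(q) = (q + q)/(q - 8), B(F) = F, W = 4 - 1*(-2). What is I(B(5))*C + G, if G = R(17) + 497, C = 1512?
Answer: 154195/9 ≈ 17133.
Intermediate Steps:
W = 6 (W = 4 + 2 = 6)
R(q) = 2*q/(-8 + q) (R(q) = (2*q)/(-8 + q) = 2*q/(-8 + q))
I(H) = 6 + H (I(H) = H + 6 = 6 + H)
G = 4507/9 (G = 2*17/(-8 + 17) + 497 = 2*17/9 + 497 = 2*17*(1/9) + 497 = 34/9 + 497 = 4507/9 ≈ 500.78)
I(B(5))*C + G = (6 + 5)*1512 + 4507/9 = 11*1512 + 4507/9 = 16632 + 4507/9 = 154195/9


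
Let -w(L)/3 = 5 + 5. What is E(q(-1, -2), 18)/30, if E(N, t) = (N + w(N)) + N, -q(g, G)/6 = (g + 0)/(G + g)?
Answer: -17/15 ≈ -1.1333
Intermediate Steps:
w(L) = -30 (w(L) = -3*(5 + 5) = -3*10 = -30)
q(g, G) = -6*g/(G + g) (q(g, G) = -6*(g + 0)/(G + g) = -6*g/(G + g))
E(N, t) = -30 + 2*N (E(N, t) = (N - 30) + N = (-30 + N) + N = -30 + 2*N)
E(q(-1, -2), 18)/30 = (-30 + 2*(-6*(-1)/(-2 - 1)))/30 = (-30 + 2*(-6*(-1)/(-3)))*(1/30) = (-30 + 2*(-6*(-1)*(-1/3)))*(1/30) = (-30 + 2*(-2))*(1/30) = (-30 - 4)*(1/30) = -34*1/30 = -17/15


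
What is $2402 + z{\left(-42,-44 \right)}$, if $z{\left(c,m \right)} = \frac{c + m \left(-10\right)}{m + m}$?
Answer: $\frac{105489}{44} \approx 2397.5$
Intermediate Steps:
$z{\left(c,m \right)} = \frac{c - 10 m}{2 m}$
$2402 + z{\left(-42,-44 \right)} = 2402 - \left(5 + \frac{21}{-44}\right) = 2402 - \left(5 + 21 \left(- \frac{1}{44}\right)\right) = 2402 + \left(-5 + \frac{21}{44}\right) = 2402 - \frac{199}{44} = \frac{105489}{44}$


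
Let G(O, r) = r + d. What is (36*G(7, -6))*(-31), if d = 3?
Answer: 3348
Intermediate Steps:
G(O, r) = 3 + r (G(O, r) = r + 3 = 3 + r)
(36*G(7, -6))*(-31) = (36*(3 - 6))*(-31) = (36*(-3))*(-31) = -108*(-31) = 3348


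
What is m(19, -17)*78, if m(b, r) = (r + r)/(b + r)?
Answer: -1326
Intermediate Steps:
m(b, r) = 2*r/(b + r) (m(b, r) = (2*r)/(b + r) = 2*r/(b + r))
m(19, -17)*78 = (2*(-17)/(19 - 17))*78 = (2*(-17)/2)*78 = (2*(-17)*(½))*78 = -17*78 = -1326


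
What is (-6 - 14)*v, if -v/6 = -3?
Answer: -360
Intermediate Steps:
v = 18 (v = -6*(-3) = 18)
(-6 - 14)*v = (-6 - 14)*18 = -20*18 = -360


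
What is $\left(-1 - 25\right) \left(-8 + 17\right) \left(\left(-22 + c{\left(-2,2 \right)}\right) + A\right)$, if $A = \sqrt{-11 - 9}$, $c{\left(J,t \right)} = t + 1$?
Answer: $4446 - 468 i \sqrt{5} \approx 4446.0 - 1046.5 i$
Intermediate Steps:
$c{\left(J,t \right)} = 1 + t$
$A = 2 i \sqrt{5}$ ($A = \sqrt{-20} = 2 i \sqrt{5} \approx 4.4721 i$)
$\left(-1 - 25\right) \left(-8 + 17\right) \left(\left(-22 + c{\left(-2,2 \right)}\right) + A\right) = \left(-1 - 25\right) \left(-8 + 17\right) \left(\left(-22 + \left(1 + 2\right)\right) + 2 i \sqrt{5}\right) = \left(-26\right) 9 \left(\left(-22 + 3\right) + 2 i \sqrt{5}\right) = - 234 \left(-19 + 2 i \sqrt{5}\right) = 4446 - 468 i \sqrt{5}$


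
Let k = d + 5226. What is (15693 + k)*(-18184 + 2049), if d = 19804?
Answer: -657065605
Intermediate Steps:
k = 25030 (k = 19804 + 5226 = 25030)
(15693 + k)*(-18184 + 2049) = (15693 + 25030)*(-18184 + 2049) = 40723*(-16135) = -657065605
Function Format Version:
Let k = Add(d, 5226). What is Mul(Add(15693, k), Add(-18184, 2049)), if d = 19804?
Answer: -657065605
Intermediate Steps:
k = 25030 (k = Add(19804, 5226) = 25030)
Mul(Add(15693, k), Add(-18184, 2049)) = Mul(Add(15693, 25030), Add(-18184, 2049)) = Mul(40723, -16135) = -657065605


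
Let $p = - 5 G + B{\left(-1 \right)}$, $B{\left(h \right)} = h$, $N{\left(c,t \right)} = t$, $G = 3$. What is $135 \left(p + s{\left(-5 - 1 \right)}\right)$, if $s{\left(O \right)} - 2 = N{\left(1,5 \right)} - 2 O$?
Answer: $405$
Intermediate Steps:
$p = -16$ ($p = \left(-5\right) 3 - 1 = -15 - 1 = -16$)
$s{\left(O \right)} = 7 - 2 O$ ($s{\left(O \right)} = 2 - \left(-5 + 2 O\right) = 7 - 2 O$)
$135 \left(p + s{\left(-5 - 1 \right)}\right) = 135 \left(-16 - \left(-7 + 2 \left(-5 - 1\right)\right)\right) = 135 \left(-16 + \left(7 - -12\right)\right) = 135 \left(-16 + \left(7 + 12\right)\right) = 135 \left(-16 + 19\right) = 135 \cdot 3 = 405$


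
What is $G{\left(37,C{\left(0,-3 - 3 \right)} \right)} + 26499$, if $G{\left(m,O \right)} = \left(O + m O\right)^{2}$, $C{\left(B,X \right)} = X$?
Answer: $78483$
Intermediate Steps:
$G{\left(m,O \right)} = \left(O + O m\right)^{2}$
$G{\left(37,C{\left(0,-3 - 3 \right)} \right)} + 26499 = \left(-3 - 3\right)^{2} \left(1 + 37\right)^{2} + 26499 = \left(-6\right)^{2} \cdot 38^{2} + 26499 = 36 \cdot 1444 + 26499 = 51984 + 26499 = 78483$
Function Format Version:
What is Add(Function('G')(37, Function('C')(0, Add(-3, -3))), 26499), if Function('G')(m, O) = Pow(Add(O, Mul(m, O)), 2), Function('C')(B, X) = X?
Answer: 78483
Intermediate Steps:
Function('G')(m, O) = Pow(Add(O, Mul(O, m)), 2)
Add(Function('G')(37, Function('C')(0, Add(-3, -3))), 26499) = Add(Mul(Pow(Add(-3, -3), 2), Pow(Add(1, 37), 2)), 26499) = Add(Mul(Pow(-6, 2), Pow(38, 2)), 26499) = Add(Mul(36, 1444), 26499) = Add(51984, 26499) = 78483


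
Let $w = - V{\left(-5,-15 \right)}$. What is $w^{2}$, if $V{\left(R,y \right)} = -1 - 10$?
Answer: $121$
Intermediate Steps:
$V{\left(R,y \right)} = -11$
$w = 11$ ($w = \left(-1\right) \left(-11\right) = 11$)
$w^{2} = 11^{2} = 121$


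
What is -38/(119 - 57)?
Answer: -19/31 ≈ -0.61290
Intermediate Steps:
-38/(119 - 57) = -38/62 = -38*1/62 = -19/31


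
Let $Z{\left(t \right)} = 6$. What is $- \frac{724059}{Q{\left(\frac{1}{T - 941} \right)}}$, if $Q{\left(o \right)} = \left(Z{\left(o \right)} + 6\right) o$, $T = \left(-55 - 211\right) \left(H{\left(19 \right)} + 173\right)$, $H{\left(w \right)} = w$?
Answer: $\frac{12553493589}{4} \approx 3.1384 \cdot 10^{9}$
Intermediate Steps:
$T = -51072$ ($T = \left(-55 - 211\right) \left(19 + 173\right) = \left(-266\right) 192 = -51072$)
$Q{\left(o \right)} = 12 o$ ($Q{\left(o \right)} = \left(6 + 6\right) o = 12 o$)
$- \frac{724059}{Q{\left(\frac{1}{T - 941} \right)}} = - \frac{724059}{12 \frac{1}{-51072 - 941}} = - \frac{724059}{12 \frac{1}{-52013}} = - \frac{724059}{12 \left(- \frac{1}{52013}\right)} = - \frac{724059}{- \frac{12}{52013}} = \left(-724059\right) \left(- \frac{52013}{12}\right) = \frac{12553493589}{4}$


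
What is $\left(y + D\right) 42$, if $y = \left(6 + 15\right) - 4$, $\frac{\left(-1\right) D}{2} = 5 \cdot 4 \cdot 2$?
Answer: $-2646$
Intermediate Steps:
$D = -80$ ($D = - 2 \cdot 5 \cdot 4 \cdot 2 = - 2 \cdot 20 \cdot 2 = \left(-2\right) 40 = -80$)
$y = 17$ ($y = 21 - 4 = 17$)
$\left(y + D\right) 42 = \left(17 - 80\right) 42 = \left(-63\right) 42 = -2646$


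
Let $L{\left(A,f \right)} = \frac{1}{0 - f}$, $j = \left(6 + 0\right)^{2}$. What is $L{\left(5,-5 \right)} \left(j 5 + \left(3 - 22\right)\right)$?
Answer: $\frac{161}{5} \approx 32.2$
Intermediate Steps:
$j = 36$ ($j = 6^{2} = 36$)
$L{\left(A,f \right)} = - \frac{1}{f}$ ($L{\left(A,f \right)} = \frac{1}{\left(-1\right) f} = - \frac{1}{f}$)
$L{\left(5,-5 \right)} \left(j 5 + \left(3 - 22\right)\right) = - \frac{1}{-5} \left(36 \cdot 5 + \left(3 - 22\right)\right) = \left(-1\right) \left(- \frac{1}{5}\right) \left(180 - 19\right) = \frac{1}{5} \cdot 161 = \frac{161}{5}$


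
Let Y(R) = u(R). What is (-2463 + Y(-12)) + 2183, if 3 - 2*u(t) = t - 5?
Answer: -270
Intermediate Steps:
u(t) = 4 - t/2 (u(t) = 3/2 - (t - 5)/2 = 3/2 - (-5 + t)/2 = 3/2 + (5/2 - t/2) = 4 - t/2)
Y(R) = 4 - R/2
(-2463 + Y(-12)) + 2183 = (-2463 + (4 - 1/2*(-12))) + 2183 = (-2463 + (4 + 6)) + 2183 = (-2463 + 10) + 2183 = -2453 + 2183 = -270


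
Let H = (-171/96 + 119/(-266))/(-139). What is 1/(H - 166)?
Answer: -84512/14027637 ≈ -0.0060247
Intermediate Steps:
H = 1355/84512 (H = (-171*1/96 + 119*(-1/266))*(-1/139) = (-57/32 - 17/38)*(-1/139) = -1355/608*(-1/139) = 1355/84512 ≈ 0.016033)
1/(H - 166) = 1/(1355/84512 - 166) = 1/(-14027637/84512) = -84512/14027637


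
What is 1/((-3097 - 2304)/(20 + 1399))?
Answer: -129/491 ≈ -0.26273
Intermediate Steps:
1/((-3097 - 2304)/(20 + 1399)) = 1/(-5401/1419) = 1/(-5401*1/1419) = 1/(-491/129) = -129/491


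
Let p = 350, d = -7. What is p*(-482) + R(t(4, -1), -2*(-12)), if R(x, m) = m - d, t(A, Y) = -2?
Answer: -168669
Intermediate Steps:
R(x, m) = 7 + m (R(x, m) = m - 1*(-7) = m + 7 = 7 + m)
p*(-482) + R(t(4, -1), -2*(-12)) = 350*(-482) + (7 - 2*(-12)) = -168700 + (7 + 24) = -168700 + 31 = -168669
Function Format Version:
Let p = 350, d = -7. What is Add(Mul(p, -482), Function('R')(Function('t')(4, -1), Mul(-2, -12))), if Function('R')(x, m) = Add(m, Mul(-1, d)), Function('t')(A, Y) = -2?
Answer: -168669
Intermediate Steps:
Function('R')(x, m) = Add(7, m) (Function('R')(x, m) = Add(m, Mul(-1, -7)) = Add(m, 7) = Add(7, m))
Add(Mul(p, -482), Function('R')(Function('t')(4, -1), Mul(-2, -12))) = Add(Mul(350, -482), Add(7, Mul(-2, -12))) = Add(-168700, Add(7, 24)) = Add(-168700, 31) = -168669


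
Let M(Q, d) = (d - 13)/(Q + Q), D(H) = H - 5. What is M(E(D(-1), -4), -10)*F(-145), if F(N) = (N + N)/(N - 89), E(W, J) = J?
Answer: 3335/936 ≈ 3.5630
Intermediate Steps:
D(H) = -5 + H
F(N) = 2*N/(-89 + N) (F(N) = (2*N)/(-89 + N) = 2*N/(-89 + N))
M(Q, d) = (-13 + d)/(2*Q) (M(Q, d) = (-13 + d)/((2*Q)) = (-13 + d)*(1/(2*Q)) = (-13 + d)/(2*Q))
M(E(D(-1), -4), -10)*F(-145) = ((½)*(-13 - 10)/(-4))*(2*(-145)/(-89 - 145)) = ((½)*(-¼)*(-23))*(2*(-145)/(-234)) = 23*(2*(-145)*(-1/234))/8 = (23/8)*(145/117) = 3335/936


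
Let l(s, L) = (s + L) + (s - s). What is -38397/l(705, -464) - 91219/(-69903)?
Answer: -2662081712/16846623 ≈ -158.02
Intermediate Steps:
l(s, L) = L + s (l(s, L) = (L + s) + 0 = L + s)
-38397/l(705, -464) - 91219/(-69903) = -38397/(-464 + 705) - 91219/(-69903) = -38397/241 - 91219*(-1/69903) = -38397*1/241 + 91219/69903 = -38397/241 + 91219/69903 = -2662081712/16846623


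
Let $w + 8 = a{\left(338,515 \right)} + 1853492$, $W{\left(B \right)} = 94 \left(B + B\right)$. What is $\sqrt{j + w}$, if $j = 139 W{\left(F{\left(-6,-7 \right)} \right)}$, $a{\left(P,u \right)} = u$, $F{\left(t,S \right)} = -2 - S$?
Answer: $\sqrt{1984659} \approx 1408.8$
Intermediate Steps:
$W{\left(B \right)} = 188 B$ ($W{\left(B \right)} = 94 \cdot 2 B = 188 B$)
$w = 1853999$ ($w = -8 + \left(515 + 1853492\right) = -8 + 1854007 = 1853999$)
$j = 130660$ ($j = 139 \cdot 188 \left(-2 - -7\right) = 139 \cdot 188 \left(-2 + 7\right) = 139 \cdot 188 \cdot 5 = 139 \cdot 940 = 130660$)
$\sqrt{j + w} = \sqrt{130660 + 1853999} = \sqrt{1984659}$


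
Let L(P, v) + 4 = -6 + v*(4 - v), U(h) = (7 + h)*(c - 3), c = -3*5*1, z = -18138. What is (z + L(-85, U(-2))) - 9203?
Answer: -35811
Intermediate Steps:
c = -15 (c = -15*1 = -15)
U(h) = -126 - 18*h (U(h) = (7 + h)*(-15 - 3) = (7 + h)*(-18) = -126 - 18*h)
L(P, v) = -10 + v*(4 - v) (L(P, v) = -4 + (-6 + v*(4 - v)) = -10 + v*(4 - v))
(z + L(-85, U(-2))) - 9203 = (-18138 + (-10 - (-126 - 18*(-2))² + 4*(-126 - 18*(-2)))) - 9203 = (-18138 + (-10 - (-126 + 36)² + 4*(-126 + 36))) - 9203 = (-18138 + (-10 - 1*(-90)² + 4*(-90))) - 9203 = (-18138 + (-10 - 1*8100 - 360)) - 9203 = (-18138 + (-10 - 8100 - 360)) - 9203 = (-18138 - 8470) - 9203 = -26608 - 9203 = -35811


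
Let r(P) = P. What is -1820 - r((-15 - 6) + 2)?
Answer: -1801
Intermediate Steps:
-1820 - r((-15 - 6) + 2) = -1820 - ((-15 - 6) + 2) = -1820 - (-21 + 2) = -1820 - 1*(-19) = -1820 + 19 = -1801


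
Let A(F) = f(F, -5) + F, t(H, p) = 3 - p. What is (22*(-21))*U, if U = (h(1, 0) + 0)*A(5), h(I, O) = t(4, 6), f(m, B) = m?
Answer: 13860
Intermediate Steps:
h(I, O) = -3 (h(I, O) = 3 - 1*6 = 3 - 6 = -3)
A(F) = 2*F (A(F) = F + F = 2*F)
U = -30 (U = (-3 + 0)*(2*5) = -3*10 = -30)
(22*(-21))*U = (22*(-21))*(-30) = -462*(-30) = 13860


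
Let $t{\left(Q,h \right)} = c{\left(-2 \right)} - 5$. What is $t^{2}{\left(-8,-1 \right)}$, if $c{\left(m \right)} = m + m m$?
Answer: $9$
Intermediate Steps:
$c{\left(m \right)} = m + m^{2}$
$t{\left(Q,h \right)} = -3$ ($t{\left(Q,h \right)} = - 2 \left(1 - 2\right) - 5 = \left(-2\right) \left(-1\right) - 5 = 2 - 5 = -3$)
$t^{2}{\left(-8,-1 \right)} = \left(-3\right)^{2} = 9$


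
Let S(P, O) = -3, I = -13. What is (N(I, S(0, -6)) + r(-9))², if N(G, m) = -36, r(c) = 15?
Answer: 441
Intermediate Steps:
(N(I, S(0, -6)) + r(-9))² = (-36 + 15)² = (-21)² = 441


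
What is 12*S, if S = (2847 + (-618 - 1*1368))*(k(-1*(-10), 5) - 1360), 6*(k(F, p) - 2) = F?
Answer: -14013636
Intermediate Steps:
k(F, p) = 2 + F/6
S = -1167803 (S = (2847 + (-618 - 1*1368))*((2 + (-1*(-10))/6) - 1360) = (2847 + (-618 - 1368))*((2 + (1/6)*10) - 1360) = (2847 - 1986)*((2 + 5/3) - 1360) = 861*(11/3 - 1360) = 861*(-4069/3) = -1167803)
12*S = 12*(-1167803) = -14013636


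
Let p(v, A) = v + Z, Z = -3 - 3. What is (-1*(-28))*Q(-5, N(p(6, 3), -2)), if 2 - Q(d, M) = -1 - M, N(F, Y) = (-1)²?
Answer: 112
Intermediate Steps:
Z = -6
p(v, A) = -6 + v (p(v, A) = v - 6 = -6 + v)
N(F, Y) = 1
Q(d, M) = 3 + M (Q(d, M) = 2 - (-1 - M) = 2 + (1 + M) = 3 + M)
(-1*(-28))*Q(-5, N(p(6, 3), -2)) = (-1*(-28))*(3 + 1) = 28*4 = 112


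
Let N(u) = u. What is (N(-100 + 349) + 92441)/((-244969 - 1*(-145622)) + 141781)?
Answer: 46345/21217 ≈ 2.1843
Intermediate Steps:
(N(-100 + 349) + 92441)/((-244969 - 1*(-145622)) + 141781) = ((-100 + 349) + 92441)/((-244969 - 1*(-145622)) + 141781) = (249 + 92441)/((-244969 + 145622) + 141781) = 92690/(-99347 + 141781) = 92690/42434 = 92690*(1/42434) = 46345/21217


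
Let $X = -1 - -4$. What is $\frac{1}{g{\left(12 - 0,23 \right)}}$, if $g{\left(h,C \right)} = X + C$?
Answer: $\frac{1}{26} \approx 0.038462$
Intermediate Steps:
$X = 3$ ($X = -1 + 4 = 3$)
$g{\left(h,C \right)} = 3 + C$
$\frac{1}{g{\left(12 - 0,23 \right)}} = \frac{1}{3 + 23} = \frac{1}{26}$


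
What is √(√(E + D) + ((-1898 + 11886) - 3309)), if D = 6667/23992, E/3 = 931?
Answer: √(240283730716 + 2999*√401963905354)/5998 ≈ 82.048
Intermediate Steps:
E = 2793 (E = 3*931 = 2793)
D = 6667/23992 (D = 6667*(1/23992) = 6667/23992 ≈ 0.27788)
√(√(E + D) + ((-1898 + 11886) - 3309)) = √(√(2793 + 6667/23992) + ((-1898 + 11886) - 3309)) = √(√(67016323/23992) + (9988 - 3309)) = √(√401963905354/11996 + 6679) = √(6679 + √401963905354/11996)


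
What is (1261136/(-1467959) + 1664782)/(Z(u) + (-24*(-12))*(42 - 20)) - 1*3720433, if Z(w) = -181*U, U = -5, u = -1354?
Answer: -39543865701875725/10629491119 ≈ -3.7202e+6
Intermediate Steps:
Z(w) = 905 (Z(w) = -181*(-5) = 905)
(1261136/(-1467959) + 1664782)/(Z(u) + (-24*(-12))*(42 - 20)) - 1*3720433 = (1261136/(-1467959) + 1664782)/(905 + (-24*(-12))*(42 - 20)) - 1*3720433 = (1261136*(-1/1467959) + 1664782)/(905 + 288*22) - 3720433 = (-1261136/1467959 + 1664782)/(905 + 6336) - 3720433 = (2443830458802/1467959)/7241 - 3720433 = (2443830458802/1467959)*(1/7241) - 3720433 = 2443830458802/10629491119 - 3720433 = -39543865701875725/10629491119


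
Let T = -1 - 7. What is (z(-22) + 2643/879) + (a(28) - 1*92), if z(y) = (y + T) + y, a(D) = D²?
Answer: 188401/293 ≈ 643.01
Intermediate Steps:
T = -8
z(y) = -8 + 2*y (z(y) = (y - 8) + y = (-8 + y) + y = -8 + 2*y)
(z(-22) + 2643/879) + (a(28) - 1*92) = ((-8 + 2*(-22)) + 2643/879) + (28² - 1*92) = ((-8 - 44) + 2643*(1/879)) + (784 - 92) = (-52 + 881/293) + 692 = -14355/293 + 692 = 188401/293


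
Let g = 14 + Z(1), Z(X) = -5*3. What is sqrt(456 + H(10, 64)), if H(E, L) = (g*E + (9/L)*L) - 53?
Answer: sqrt(402) ≈ 20.050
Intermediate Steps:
Z(X) = -15
g = -1 (g = 14 - 15 = -1)
H(E, L) = -44 - E (H(E, L) = (-E + (9/L)*L) - 53 = (-E + 9) - 53 = (9 - E) - 53 = -44 - E)
sqrt(456 + H(10, 64)) = sqrt(456 + (-44 - 1*10)) = sqrt(456 + (-44 - 10)) = sqrt(456 - 54) = sqrt(402)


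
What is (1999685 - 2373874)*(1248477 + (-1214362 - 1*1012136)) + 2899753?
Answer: 365967599722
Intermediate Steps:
(1999685 - 2373874)*(1248477 + (-1214362 - 1*1012136)) + 2899753 = -374189*(1248477 + (-1214362 - 1012136)) + 2899753 = -374189*(1248477 - 2226498) + 2899753 = -374189*(-978021) + 2899753 = 365964699969 + 2899753 = 365967599722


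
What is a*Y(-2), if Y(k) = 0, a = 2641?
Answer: 0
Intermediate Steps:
a*Y(-2) = 2641*0 = 0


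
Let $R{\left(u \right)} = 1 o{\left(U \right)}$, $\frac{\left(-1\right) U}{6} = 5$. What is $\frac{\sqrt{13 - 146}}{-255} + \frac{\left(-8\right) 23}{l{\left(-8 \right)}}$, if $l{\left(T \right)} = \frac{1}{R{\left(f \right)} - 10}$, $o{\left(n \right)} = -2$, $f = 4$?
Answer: $2208 - \frac{i \sqrt{133}}{255} \approx 2208.0 - 0.045226 i$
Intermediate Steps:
$U = -30$ ($U = \left(-6\right) 5 = -30$)
$R{\left(u \right)} = -2$ ($R{\left(u \right)} = 1 \left(-2\right) = -2$)
$l{\left(T \right)} = - \frac{1}{12}$ ($l{\left(T \right)} = \frac{1}{-2 - 10} = \frac{1}{-12} = - \frac{1}{12}$)
$\frac{\sqrt{13 - 146}}{-255} + \frac{\left(-8\right) 23}{l{\left(-8 \right)}} = \frac{\sqrt{13 - 146}}{-255} + \frac{\left(-8\right) 23}{- \frac{1}{12}} = \sqrt{-133} \left(- \frac{1}{255}\right) - -2208 = i \sqrt{133} \left(- \frac{1}{255}\right) + 2208 = - \frac{i \sqrt{133}}{255} + 2208 = 2208 - \frac{i \sqrt{133}}{255}$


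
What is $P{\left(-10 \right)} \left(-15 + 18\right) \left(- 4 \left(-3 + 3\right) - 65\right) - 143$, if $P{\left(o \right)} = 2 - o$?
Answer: $-2483$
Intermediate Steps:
$P{\left(-10 \right)} \left(-15 + 18\right) \left(- 4 \left(-3 + 3\right) - 65\right) - 143 = \left(2 - -10\right) \left(-15 + 18\right) \left(- 4 \left(-3 + 3\right) - 65\right) - 143 = \left(2 + 10\right) 3 \left(\left(-4\right) 0 - 65\right) - 143 = 12 \cdot 3 \left(0 - 65\right) - 143 = 12 \cdot 3 \left(-65\right) - 143 = 12 \left(-195\right) - 143 = -2340 - 143 = -2483$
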